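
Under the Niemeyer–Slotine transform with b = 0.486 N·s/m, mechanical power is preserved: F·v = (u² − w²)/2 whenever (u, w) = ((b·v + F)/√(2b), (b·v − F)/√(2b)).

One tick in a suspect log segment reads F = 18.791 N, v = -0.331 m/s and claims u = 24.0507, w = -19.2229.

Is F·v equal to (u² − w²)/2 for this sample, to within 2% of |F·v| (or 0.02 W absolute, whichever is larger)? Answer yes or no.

no

F·v = 18.791×(-0.331) = -6.2198 W.
(u² − w²)/2 = (578.4362 − 369.5199)/2 = 104.4581 W.
|Δ| = 110.6780;  2% of max(1, |F·v|) = 0.1244.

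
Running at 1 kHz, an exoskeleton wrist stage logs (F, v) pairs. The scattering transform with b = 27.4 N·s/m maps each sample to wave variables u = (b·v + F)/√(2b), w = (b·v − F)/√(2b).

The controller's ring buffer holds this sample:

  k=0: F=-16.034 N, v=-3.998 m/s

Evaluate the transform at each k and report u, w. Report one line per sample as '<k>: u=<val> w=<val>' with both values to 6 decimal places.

0: u=-16.963968 w=-12.632036

k=0: b·v=27.4×(-3.998)=-109.545200; √(2b)=7.402702; u=(-109.545200+(-16.034))/7.402702=-16.963968, w=(-109.545200−(-16.034))/7.402702=-12.632036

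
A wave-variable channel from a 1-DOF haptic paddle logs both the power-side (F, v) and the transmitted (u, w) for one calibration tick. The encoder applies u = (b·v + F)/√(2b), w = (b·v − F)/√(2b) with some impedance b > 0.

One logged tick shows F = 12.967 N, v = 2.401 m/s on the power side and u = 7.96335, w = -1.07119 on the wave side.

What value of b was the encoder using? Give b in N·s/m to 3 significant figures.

b = 4.12 N·s/m

u + w = 6.8922;  u + w = √(2b)·v, so √(2b) = 6.8922/2.401 = 2.8705.
b = (√(2b))²/2 = 8.2400/2 = 4.1200.
(Check via u − w = 2F/√(2b): u − w = 9.0345, 2F/√(2b) = 9.0345.)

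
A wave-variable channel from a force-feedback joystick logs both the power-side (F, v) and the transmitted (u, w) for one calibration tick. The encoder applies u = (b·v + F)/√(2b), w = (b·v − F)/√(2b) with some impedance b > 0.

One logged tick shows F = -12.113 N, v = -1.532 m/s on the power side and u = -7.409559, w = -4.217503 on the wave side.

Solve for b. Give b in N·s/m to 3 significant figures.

b = 28.8 N·s/m

u + w = -11.627062;  u + w = √(2b)·v, so √(2b) = -11.627062/(-1.532) = 7.589466.
b = (√(2b))²/2 = 57.599995/2 = 28.799998.
(Check via u − w = 2F/√(2b): u − w = -3.192056, 2F/√(2b) = -3.192056.)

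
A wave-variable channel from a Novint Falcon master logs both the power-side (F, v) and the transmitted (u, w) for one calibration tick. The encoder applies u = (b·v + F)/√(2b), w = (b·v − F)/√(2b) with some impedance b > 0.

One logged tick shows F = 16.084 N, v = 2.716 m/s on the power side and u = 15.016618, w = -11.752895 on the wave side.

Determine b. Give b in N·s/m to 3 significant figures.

b = 0.722 N·s/m

u + w = 3.263723;  u + w = √(2b)·v, so √(2b) = 3.263723/2.716 = 1.201665.
b = (√(2b))²/2 = 1.444000/2 = 0.722000.
(Check via u − w = 2F/√(2b): u − w = 26.769513, 2F/√(2b) = 26.769517.)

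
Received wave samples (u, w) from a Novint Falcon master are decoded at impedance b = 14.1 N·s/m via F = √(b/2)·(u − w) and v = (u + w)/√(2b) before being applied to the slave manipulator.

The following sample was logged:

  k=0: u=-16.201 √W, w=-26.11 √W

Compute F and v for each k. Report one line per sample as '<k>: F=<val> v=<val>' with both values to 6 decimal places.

k=0: u−w=9.909000, u+w=-42.311000; √(b/2)=2.655184, √(2b)=5.310367; F=2.655184×9.909=26.310214, v=-42.311000/5.310367=-7.967622

0: F=26.310214 v=-7.967622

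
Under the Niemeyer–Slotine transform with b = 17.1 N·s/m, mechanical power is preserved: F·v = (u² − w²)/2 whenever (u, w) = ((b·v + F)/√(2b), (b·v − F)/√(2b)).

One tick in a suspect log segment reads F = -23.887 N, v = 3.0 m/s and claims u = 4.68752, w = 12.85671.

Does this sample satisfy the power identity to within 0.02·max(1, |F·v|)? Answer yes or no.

yes

F·v = (-23.887)×3.0 = -71.66100 W.
(u² − w²)/2 = (21.97284 − 165.29499)/2 = -71.66107 W.
|Δ| = 0.00007;  2% of max(1, |F·v|) = 1.43322.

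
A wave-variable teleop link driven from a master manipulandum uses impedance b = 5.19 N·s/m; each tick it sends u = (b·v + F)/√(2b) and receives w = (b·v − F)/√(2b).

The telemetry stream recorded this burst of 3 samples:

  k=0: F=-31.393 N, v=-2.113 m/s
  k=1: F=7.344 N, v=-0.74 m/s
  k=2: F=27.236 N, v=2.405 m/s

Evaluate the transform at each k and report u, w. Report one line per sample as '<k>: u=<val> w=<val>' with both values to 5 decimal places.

0: u=-13.14776 w=6.34010
1: u=1.08740 w=-3.47154
2: u=12.32787 w=-4.57944

k=0: b·v=5.19×(-2.113)=-10.96647; √(2b)=3.22180; u=(-10.96647+(-31.393))/3.22180=-13.14776, w=(-10.96647−(-31.393))/3.22180=6.34010
k=1: b·v=5.19×(-0.74)=-3.84060; √(2b)=3.22180; u=(-3.84060+7.344)/3.22180=1.08740, w=(-3.84060−7.344)/3.22180=-3.47154
k=2: b·v=5.19×2.405=12.48195; √(2b)=3.22180; u=(12.48195+27.236)/3.22180=12.32787, w=(12.48195−27.236)/3.22180=-4.57944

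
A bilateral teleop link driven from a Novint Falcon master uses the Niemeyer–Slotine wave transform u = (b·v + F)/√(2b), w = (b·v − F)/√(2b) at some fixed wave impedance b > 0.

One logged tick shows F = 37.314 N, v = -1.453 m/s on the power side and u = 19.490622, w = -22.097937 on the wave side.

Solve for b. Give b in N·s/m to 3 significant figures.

b = 1.61 N·s/m

u + w = -2.607315;  u + w = √(2b)·v, so √(2b) = -2.607315/(-1.453) = 1.794436.
b = (√(2b))²/2 = 3.219999/2 = 1.610000.
(Check via u − w = 2F/√(2b): u − w = 41.588559, 2F/√(2b) = 41.588563.)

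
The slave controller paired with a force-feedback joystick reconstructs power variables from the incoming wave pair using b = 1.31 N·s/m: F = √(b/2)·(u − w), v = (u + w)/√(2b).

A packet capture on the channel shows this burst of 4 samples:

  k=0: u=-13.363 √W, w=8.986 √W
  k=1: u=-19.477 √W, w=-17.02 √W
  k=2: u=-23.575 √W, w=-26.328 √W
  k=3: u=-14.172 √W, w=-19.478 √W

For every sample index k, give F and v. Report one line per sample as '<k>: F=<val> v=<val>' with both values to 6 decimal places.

k=0: u−w=-22.349000, u+w=-4.377000; √(b/2)=0.809321, √(2b)=1.618641; F=0.809321×(-22.349)=-18.087508, v=-4.377000/1.618641=-2.704120
k=1: u−w=-2.457000, u+w=-36.497000; √(b/2)=0.809321, √(2b)=1.618641; F=0.809321×(-2.457)=-1.988501, v=-36.497000/1.618641=-22.547922
k=2: u−w=2.753000, u+w=-49.903000; √(b/2)=0.809321, √(2b)=1.618641; F=0.809321×2.753=2.228060, v=-49.903000/1.618641=-30.830176
k=3: u−w=5.306000, u+w=-33.650000; √(b/2)=0.809321, √(2b)=1.618641; F=0.809321×5.306=4.294256, v=-33.650000/1.618641=-20.789039

0: F=-18.087508 v=-2.704120
1: F=-1.988501 v=-22.547922
2: F=2.228060 v=-30.830176
3: F=4.294256 v=-20.789039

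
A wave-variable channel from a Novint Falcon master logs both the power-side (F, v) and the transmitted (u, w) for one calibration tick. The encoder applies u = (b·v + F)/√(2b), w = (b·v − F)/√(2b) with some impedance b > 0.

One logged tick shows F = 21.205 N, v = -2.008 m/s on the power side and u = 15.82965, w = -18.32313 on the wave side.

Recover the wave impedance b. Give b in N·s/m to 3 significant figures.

u + w = -2.49348;  u + w = √(2b)·v, so √(2b) = -2.49348/(-2.008) = 1.24177.
b = (√(2b))²/2 = 1.54200/2 = 0.77100.
(Check via u − w = 2F/√(2b): u − w = 34.15278, 2F/√(2b) = 34.15278.)

b = 0.771 N·s/m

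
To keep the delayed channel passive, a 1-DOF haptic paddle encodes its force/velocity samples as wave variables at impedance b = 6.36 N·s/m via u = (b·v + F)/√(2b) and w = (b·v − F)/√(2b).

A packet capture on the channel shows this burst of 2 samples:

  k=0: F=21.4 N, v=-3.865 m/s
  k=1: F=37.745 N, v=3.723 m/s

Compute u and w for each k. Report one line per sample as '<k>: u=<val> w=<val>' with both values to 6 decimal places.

0: u=-0.892020 w=-12.892544
1: u=17.222233 w=-3.944112

k=0: b·v=6.36×(-3.865)=-24.581400; √(2b)=3.566511; u=(-24.581400+21.4)/3.566511=-0.892020, w=(-24.581400−21.4)/3.566511=-12.892544
k=1: b·v=6.36×3.723=23.678280; √(2b)=3.566511; u=(23.678280+37.745)/3.566511=17.222233, w=(23.678280−37.745)/3.566511=-3.944112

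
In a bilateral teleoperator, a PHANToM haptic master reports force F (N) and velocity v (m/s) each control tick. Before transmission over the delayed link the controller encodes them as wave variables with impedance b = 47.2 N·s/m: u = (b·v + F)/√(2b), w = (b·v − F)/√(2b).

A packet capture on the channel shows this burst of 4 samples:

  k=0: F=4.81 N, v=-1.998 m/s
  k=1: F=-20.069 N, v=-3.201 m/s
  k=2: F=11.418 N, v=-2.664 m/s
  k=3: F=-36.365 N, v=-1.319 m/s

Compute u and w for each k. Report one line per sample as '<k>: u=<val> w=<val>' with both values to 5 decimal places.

k=0: b·v=47.2×(-1.998)=-94.30560; √(2b)=9.71597; u=(-94.30560+4.81)/9.71597=-9.21119, w=(-94.30560−4.81)/9.71597=-10.20131
k=1: b·v=47.2×(-3.201)=-151.08720; √(2b)=9.71597; u=(-151.08720+(-20.069))/9.71597=-17.61597, w=(-151.08720−(-20.069))/9.71597=-13.48483
k=2: b·v=47.2×(-2.664)=-125.74080; √(2b)=9.71597; u=(-125.74080+11.418)/9.71597=-11.76649, w=(-125.74080−11.418)/9.71597=-14.11685
k=3: b·v=47.2×(-1.319)=-62.25680; √(2b)=9.71597; u=(-62.25680+(-36.365))/9.71597=-10.15049, w=(-62.25680−(-36.365))/9.71597=-2.66487

0: u=-9.21119 w=-10.20131
1: u=-17.61597 w=-13.48483
2: u=-11.76649 w=-14.11685
3: u=-10.15049 w=-2.66487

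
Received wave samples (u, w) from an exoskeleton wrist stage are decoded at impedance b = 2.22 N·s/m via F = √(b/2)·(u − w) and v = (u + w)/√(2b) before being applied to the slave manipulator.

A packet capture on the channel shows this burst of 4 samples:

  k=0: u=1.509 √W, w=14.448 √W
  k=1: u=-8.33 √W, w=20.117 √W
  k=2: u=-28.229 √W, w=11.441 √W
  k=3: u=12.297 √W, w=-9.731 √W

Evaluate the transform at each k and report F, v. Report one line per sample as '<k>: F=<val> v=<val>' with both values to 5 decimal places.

0: F=-13.63208 v=7.57286
1: F=-29.97077 v=5.59386
2: F=-41.79494 v=-7.96723
3: F=23.20794 v=1.21777

k=0: u−w=-12.93900, u+w=15.95700; √(b/2)=1.05357, √(2b)=2.10713; F=1.05357×(-12.939)=-13.63208, v=15.95700/2.10713=7.57286
k=1: u−w=-28.44700, u+w=11.78700; √(b/2)=1.05357, √(2b)=2.10713; F=1.05357×(-28.447)=-29.97077, v=11.78700/2.10713=5.59386
k=2: u−w=-39.67000, u+w=-16.78800; √(b/2)=1.05357, √(2b)=2.10713; F=1.05357×(-39.67)=-41.79494, v=-16.78800/2.10713=-7.96723
k=3: u−w=22.02800, u+w=2.56600; √(b/2)=1.05357, √(2b)=2.10713; F=1.05357×22.028=23.20794, v=2.56600/2.10713=1.21777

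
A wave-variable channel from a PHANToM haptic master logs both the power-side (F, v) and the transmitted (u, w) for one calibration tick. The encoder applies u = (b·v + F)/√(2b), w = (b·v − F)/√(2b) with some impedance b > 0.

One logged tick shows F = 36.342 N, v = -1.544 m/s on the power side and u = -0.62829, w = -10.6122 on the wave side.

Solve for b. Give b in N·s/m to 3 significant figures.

u + w = -11.24049;  u + w = √(2b)·v, so √(2b) = -11.24049/(-1.544) = 7.28011.
b = (√(2b))²/2 = 53.00000/2 = 26.50000.
(Check via u − w = 2F/√(2b): u − w = 9.98391, 2F/√(2b) = 9.98391.)

b = 26.5 N·s/m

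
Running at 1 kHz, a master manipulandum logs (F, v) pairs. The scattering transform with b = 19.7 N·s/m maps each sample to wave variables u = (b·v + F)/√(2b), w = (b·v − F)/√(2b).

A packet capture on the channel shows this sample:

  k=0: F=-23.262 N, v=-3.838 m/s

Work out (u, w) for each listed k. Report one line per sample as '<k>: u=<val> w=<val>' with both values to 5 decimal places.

k=0: b·v=19.7×(-3.838)=-75.60860; √(2b)=6.27694; u=(-75.60860+(-23.262))/6.27694=-15.75140, w=(-75.60860−(-23.262))/6.27694=-8.33951

0: u=-15.75140 w=-8.33951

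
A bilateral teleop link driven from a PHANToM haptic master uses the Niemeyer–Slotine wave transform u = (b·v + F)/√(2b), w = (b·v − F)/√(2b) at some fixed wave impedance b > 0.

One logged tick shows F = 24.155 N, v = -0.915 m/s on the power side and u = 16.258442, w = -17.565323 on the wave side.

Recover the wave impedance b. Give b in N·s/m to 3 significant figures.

u + w = -1.306881;  u + w = √(2b)·v, so √(2b) = -1.306881/(-0.915) = 1.428285.
b = (√(2b))²/2 = 2.039999/2 = 1.019999.
(Check via u − w = 2F/√(2b): u − w = 33.823765, 2F/√(2b) = 33.823776.)

b = 1.02 N·s/m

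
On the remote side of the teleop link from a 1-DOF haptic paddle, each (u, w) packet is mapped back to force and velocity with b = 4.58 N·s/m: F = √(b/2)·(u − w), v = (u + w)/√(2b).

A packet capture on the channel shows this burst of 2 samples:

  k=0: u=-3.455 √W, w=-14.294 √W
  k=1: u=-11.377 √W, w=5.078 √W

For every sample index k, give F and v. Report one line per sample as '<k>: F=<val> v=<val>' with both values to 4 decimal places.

k=0: u−w=10.8390, u+w=-17.7490; √(b/2)=1.5133, √(2b)=3.0265; F=1.5133×10.839=16.4024, v=-17.7490/3.0265=-5.8644
k=1: u−w=-16.4550, u+w=-6.2990; √(b/2)=1.5133, √(2b)=3.0265; F=1.5133×(-16.455)=-24.9009, v=-6.2990/3.0265=-2.0812

0: F=16.4024 v=-5.8644
1: F=-24.9009 v=-2.0812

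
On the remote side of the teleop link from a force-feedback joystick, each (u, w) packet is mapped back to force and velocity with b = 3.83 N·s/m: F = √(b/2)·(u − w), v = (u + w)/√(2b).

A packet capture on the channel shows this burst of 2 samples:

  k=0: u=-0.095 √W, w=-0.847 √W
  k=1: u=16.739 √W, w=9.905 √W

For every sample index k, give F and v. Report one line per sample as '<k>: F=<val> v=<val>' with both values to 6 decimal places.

k=0: u−w=0.752000, u+w=-0.942000; √(b/2)=1.383835, √(2b)=2.767671; F=1.383835×0.752=1.040644, v=-0.942000/2.767671=-0.340358
k=1: u−w=6.834000, u+w=26.644000; √(b/2)=1.383835, √(2b)=2.767671; F=1.383835×6.834=9.457130, v=26.644000/2.767671=9.626869

0: F=1.040644 v=-0.340358
1: F=9.457130 v=9.626869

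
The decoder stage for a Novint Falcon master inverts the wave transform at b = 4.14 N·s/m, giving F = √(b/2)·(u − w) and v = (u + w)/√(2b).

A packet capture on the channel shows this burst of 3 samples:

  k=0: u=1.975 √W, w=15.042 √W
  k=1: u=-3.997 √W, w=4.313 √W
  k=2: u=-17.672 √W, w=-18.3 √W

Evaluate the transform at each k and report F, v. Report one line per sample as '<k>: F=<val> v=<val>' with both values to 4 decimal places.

k=0: u−w=-13.0670, u+w=17.0170; √(b/2)=1.4387, √(2b)=2.8775; F=1.4387×(-13.067)=-18.8001, v=17.0170/2.8775=5.9138
k=1: u−w=-8.3100, u+w=0.3160; √(b/2)=1.4387, √(2b)=2.8775; F=1.4387×(-8.31)=-11.9560, v=0.3160/2.8775=0.1098
k=2: u−w=0.6280, u+w=-35.9720; √(b/2)=1.4387, √(2b)=2.8775; F=1.4387×0.628=0.9035, v=-35.9720/2.8775=-12.5011

0: F=-18.8001 v=5.9138
1: F=-11.9560 v=0.1098
2: F=0.9035 v=-12.5011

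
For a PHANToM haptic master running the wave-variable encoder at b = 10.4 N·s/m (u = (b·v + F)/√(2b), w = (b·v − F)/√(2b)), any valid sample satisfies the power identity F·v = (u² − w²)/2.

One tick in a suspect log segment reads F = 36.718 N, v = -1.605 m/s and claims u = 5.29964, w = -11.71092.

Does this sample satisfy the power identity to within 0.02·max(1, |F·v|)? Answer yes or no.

no

F·v = 36.718×(-1.605) = -58.93239 W.
(u² − w²)/2 = (28.08618 − 137.14565)/2 = -54.52973 W.
|Δ| = 4.40266;  2% of max(1, |F·v|) = 1.17865.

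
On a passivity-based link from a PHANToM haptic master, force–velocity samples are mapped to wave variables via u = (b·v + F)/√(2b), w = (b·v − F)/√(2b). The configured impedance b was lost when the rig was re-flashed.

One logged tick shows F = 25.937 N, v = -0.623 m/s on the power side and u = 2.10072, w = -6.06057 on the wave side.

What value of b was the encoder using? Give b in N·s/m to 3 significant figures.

u + w = -3.9599;  u + w = √(2b)·v, so √(2b) = -3.9599/(-0.623) = 6.3561.
b = (√(2b))²/2 = 40.4000/2 = 20.2000.
(Check via u − w = 2F/√(2b): u − w = 8.1613, 2F/√(2b) = 8.1613.)

b = 20.2 N·s/m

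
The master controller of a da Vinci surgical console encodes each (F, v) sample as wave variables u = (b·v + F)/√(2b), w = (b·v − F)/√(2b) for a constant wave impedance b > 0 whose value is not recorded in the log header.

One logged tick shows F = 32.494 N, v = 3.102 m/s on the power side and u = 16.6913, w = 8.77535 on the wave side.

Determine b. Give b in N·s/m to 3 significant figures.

b = 33.7 N·s/m

u + w = 25.46665;  u + w = √(2b)·v, so √(2b) = 25.46665/3.102 = 8.20975.
b = (√(2b))²/2 = 67.40002/2 = 33.70001.
(Check via u − w = 2F/√(2b): u − w = 7.91595, 2F/√(2b) = 7.91595.)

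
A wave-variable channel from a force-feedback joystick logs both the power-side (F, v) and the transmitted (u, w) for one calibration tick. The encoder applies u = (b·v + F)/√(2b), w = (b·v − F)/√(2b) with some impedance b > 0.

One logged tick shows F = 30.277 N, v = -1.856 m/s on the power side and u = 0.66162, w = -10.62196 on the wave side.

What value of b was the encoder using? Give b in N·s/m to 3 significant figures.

b = 14.4 N·s/m

u + w = -9.96034;  u + w = √(2b)·v, so √(2b) = -9.96034/(-1.856) = 5.36656.
b = (√(2b))²/2 = 28.79999/2 = 14.40000.
(Check via u − w = 2F/√(2b): u − w = 11.28358, 2F/√(2b) = 11.28357.)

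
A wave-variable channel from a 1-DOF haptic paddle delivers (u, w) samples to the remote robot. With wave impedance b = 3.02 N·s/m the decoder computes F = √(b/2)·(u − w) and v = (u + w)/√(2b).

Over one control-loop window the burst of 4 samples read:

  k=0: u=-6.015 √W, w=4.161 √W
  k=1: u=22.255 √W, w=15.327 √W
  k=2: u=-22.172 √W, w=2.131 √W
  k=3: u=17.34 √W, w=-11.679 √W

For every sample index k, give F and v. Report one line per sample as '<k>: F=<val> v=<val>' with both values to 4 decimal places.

k=0: u−w=-10.1760, u+w=-1.8540; √(b/2)=1.2288, √(2b)=2.4576; F=1.2288×(-10.176)=-12.5045, v=-1.8540/2.4576=-0.7544
k=1: u−w=6.9280, u+w=37.5820; √(b/2)=1.2288, √(2b)=2.4576; F=1.2288×6.928=8.5133, v=37.5820/2.4576=15.2919
k=2: u−w=-24.3030, u+w=-20.0410; √(b/2)=1.2288, √(2b)=2.4576; F=1.2288×(-24.303)=-29.8640, v=-20.0410/2.4576=-8.1546
k=3: u−w=29.0190, u+w=5.6610; √(b/2)=1.2288, √(2b)=2.4576; F=1.2288×29.019=35.6591, v=5.6610/2.4576=2.3034

0: F=-12.5045 v=-0.7544
1: F=8.5133 v=15.2919
2: F=-29.8640 v=-8.1546
3: F=35.6591 v=2.3034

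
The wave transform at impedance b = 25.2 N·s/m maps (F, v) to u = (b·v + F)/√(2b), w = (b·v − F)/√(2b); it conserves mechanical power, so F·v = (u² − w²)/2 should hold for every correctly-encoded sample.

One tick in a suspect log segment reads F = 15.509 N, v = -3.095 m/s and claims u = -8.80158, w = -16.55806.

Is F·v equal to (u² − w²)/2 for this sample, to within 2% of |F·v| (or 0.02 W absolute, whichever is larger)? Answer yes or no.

F·v = 15.509×(-3.095) = -48.00036 W.
(u² − w²)/2 = (77.46781 − 274.16935)/2 = -98.35077 W.
|Δ| = 50.35042;  2% of max(1, |F·v|) = 0.96001.

no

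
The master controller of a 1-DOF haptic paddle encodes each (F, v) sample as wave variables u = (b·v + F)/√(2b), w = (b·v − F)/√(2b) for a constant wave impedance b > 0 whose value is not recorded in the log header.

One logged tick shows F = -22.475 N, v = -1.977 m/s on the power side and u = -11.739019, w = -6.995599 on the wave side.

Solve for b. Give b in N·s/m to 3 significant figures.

b = 44.9 N·s/m

u + w = -18.734618;  u + w = √(2b)·v, so √(2b) = -18.734618/(-1.977) = 9.476286.
b = (√(2b))²/2 = 89.800002/2 = 44.900001.
(Check via u − w = 2F/√(2b): u − w = -4.743420, 2F/√(2b) = -4.743419.)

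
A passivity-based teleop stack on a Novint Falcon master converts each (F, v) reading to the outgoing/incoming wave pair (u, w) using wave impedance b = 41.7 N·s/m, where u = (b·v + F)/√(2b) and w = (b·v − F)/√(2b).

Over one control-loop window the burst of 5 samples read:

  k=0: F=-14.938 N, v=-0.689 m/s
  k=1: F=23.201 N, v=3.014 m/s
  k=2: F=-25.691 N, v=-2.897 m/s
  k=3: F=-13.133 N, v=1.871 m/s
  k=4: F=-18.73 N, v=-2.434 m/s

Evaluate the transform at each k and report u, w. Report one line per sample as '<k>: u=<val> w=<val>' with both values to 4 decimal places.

k=0: b·v=41.7×(-0.689)=-28.7313; √(2b)=9.1324; u=(-28.7313+(-14.938))/9.1324=-4.7818, w=(-28.7313−(-14.938))/9.1324=-1.5104
k=1: b·v=41.7×3.014=125.6838; √(2b)=9.1324; u=(125.6838+23.201)/9.1324=16.3030, w=(125.6838−23.201)/9.1324=11.2219
k=2: b·v=41.7×(-2.897)=-120.8049; √(2b)=9.1324; u=(-120.8049+(-25.691))/9.1324=-16.0414, w=(-120.8049−(-25.691))/9.1324=-10.4150
k=3: b·v=41.7×1.871=78.0207; √(2b)=9.1324; u=(78.0207+(-13.133))/9.1324=7.1052, w=(78.0207−(-13.133))/9.1324=9.9814
k=4: b·v=41.7×(-2.434)=-101.4978; √(2b)=9.1324; u=(-101.4978+(-18.73))/9.1324=-13.1650, w=(-101.4978−(-18.73))/9.1324=-9.0631

0: u=-4.7818 w=-1.5104
1: u=16.3030 w=11.2219
2: u=-16.0414 w=-10.4150
3: u=7.1052 w=9.9814
4: u=-13.1650 w=-9.0631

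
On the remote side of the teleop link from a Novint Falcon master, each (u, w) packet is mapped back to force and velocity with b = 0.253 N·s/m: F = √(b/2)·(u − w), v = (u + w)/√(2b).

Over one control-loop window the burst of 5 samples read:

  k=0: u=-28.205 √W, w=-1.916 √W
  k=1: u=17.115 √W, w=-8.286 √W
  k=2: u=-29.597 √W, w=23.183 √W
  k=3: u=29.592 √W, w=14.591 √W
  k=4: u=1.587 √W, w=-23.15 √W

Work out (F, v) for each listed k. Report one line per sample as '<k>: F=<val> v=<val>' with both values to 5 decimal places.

k=0: u−w=-26.28900, u+w=-30.12100; √(b/2)=0.35567, √(2b)=0.71134; F=0.35567×(-26.289)=-9.35017, v=-30.12100/0.71134=-42.34422
k=1: u−w=25.40100, u+w=8.82900; √(b/2)=0.35567, √(2b)=0.71134; F=0.35567×25.401=9.03433, v=8.82900/0.71134=12.41184
k=2: u−w=-52.78000, u+w=-6.41400; √(b/2)=0.35567, √(2b)=0.71134; F=0.35567×(-52.78)=-18.77218, v=-6.41400/0.71134=-9.01683
k=3: u−w=15.00100, u+w=44.18300; √(b/2)=0.35567, √(2b)=0.71134; F=0.35567×15.001=5.33538, v=44.18300/0.71134=62.11263
k=4: u−w=24.73700, u+w=-21.56300; √(b/2)=0.35567, √(2b)=0.71134; F=0.35567×24.737=8.79817, v=-21.56300/0.71134=-30.31335

0: F=-9.35017 v=-42.34422
1: F=9.03433 v=12.41184
2: F=-18.77218 v=-9.01683
3: F=5.33538 v=62.11263
4: F=8.79817 v=-30.31335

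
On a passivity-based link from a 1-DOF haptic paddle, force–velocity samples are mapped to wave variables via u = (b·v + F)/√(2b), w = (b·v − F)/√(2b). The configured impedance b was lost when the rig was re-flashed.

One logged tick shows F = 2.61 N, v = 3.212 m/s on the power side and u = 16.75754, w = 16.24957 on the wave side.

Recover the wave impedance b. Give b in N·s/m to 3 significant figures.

u + w = 33.007110;  u + w = √(2b)·v, so √(2b) = 33.007110/3.212 = 10.276186.
b = (√(2b))²/2 = 105.600002/2 = 52.800001.
(Check via u − w = 2F/√(2b): u − w = 0.507970, 2F/√(2b) = 0.507971.)

b = 52.8 N·s/m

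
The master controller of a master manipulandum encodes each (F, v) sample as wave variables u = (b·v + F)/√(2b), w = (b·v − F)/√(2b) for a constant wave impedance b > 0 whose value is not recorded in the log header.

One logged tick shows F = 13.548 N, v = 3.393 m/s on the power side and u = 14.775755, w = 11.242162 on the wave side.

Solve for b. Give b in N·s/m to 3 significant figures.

u + w = 26.017917;  u + w = √(2b)·v, so √(2b) = 26.017917/3.393 = 7.668116.
b = (√(2b))²/2 = 58.800000/2 = 29.400000.
(Check via u − w = 2F/√(2b): u − w = 3.533593, 2F/√(2b) = 3.533593.)

b = 29.4 N·s/m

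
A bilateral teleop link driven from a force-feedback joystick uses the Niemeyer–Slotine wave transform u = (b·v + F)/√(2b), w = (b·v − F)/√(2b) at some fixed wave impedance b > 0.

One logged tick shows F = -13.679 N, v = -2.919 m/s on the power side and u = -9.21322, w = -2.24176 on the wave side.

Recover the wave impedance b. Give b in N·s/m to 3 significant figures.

b = 7.7 N·s/m

u + w = -11.4550;  u + w = √(2b)·v, so √(2b) = -11.4550/(-2.919) = 3.9243.
b = (√(2b))²/2 = 15.4000/2 = 7.7000.
(Check via u − w = 2F/√(2b): u − w = -6.9715, 2F/√(2b) = -6.9715.)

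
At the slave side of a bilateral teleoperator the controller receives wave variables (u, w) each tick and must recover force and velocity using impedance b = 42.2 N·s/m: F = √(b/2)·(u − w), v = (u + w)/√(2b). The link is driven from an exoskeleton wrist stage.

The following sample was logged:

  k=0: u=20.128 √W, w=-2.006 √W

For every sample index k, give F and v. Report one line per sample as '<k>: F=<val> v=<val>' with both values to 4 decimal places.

k=0: u−w=22.1340, u+w=18.1220; √(b/2)=4.5935, √(2b)=9.1869; F=4.5935×22.134=101.6719, v=18.1220/9.1869=1.9726

0: F=101.6719 v=1.9726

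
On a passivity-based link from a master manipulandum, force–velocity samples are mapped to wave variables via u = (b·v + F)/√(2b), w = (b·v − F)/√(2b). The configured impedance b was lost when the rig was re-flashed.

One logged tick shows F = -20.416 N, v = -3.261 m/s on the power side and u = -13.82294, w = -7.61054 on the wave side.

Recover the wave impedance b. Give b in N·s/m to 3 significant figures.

u + w = -21.4335;  u + w = √(2b)·v, so √(2b) = -21.4335/(-3.261) = 6.5727.
b = (√(2b))²/2 = 43.2000/2 = 21.6000.
(Check via u − w = 2F/√(2b): u − w = -6.2124, 2F/√(2b) = -6.2124.)

b = 21.6 N·s/m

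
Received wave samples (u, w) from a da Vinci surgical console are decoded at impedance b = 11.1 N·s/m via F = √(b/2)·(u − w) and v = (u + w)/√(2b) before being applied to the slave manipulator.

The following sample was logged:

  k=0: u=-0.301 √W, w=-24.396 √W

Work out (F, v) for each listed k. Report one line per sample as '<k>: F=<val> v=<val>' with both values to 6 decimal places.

0: F=56.764056 v=-5.241646

k=0: u−w=24.095000, u+w=-24.697000; √(b/2)=2.355844, √(2b)=4.711688; F=2.355844×24.095=56.764056, v=-24.697000/4.711688=-5.241646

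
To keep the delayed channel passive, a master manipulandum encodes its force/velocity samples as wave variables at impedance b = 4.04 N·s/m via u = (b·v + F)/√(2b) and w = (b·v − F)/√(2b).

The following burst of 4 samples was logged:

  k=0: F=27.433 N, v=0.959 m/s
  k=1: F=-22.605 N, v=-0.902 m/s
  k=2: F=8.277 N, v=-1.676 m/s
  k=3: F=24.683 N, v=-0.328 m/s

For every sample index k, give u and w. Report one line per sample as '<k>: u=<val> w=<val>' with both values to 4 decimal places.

0: u=11.0139 w=-8.2879
1: u=-9.2344 w=6.6704
2: u=0.5298 w=-5.2939
3: u=8.2173 w=-9.1496

k=0: b·v=4.04×0.959=3.8744; √(2b)=2.8425; u=(3.8744+27.433)/2.8425=11.0139, w=(3.8744−27.433)/2.8425=-8.2879
k=1: b·v=4.04×(-0.902)=-3.6441; √(2b)=2.8425; u=(-3.6441+(-22.605))/2.8425=-9.2344, w=(-3.6441−(-22.605))/2.8425=6.6704
k=2: b·v=4.04×(-1.676)=-6.7710; √(2b)=2.8425; u=(-6.7710+8.277)/2.8425=0.5298, w=(-6.7710−8.277)/2.8425=-5.2939
k=3: b·v=4.04×(-0.328)=-1.3251; √(2b)=2.8425; u=(-1.3251+24.683)/2.8425=8.2173, w=(-1.3251−24.683)/2.8425=-9.1496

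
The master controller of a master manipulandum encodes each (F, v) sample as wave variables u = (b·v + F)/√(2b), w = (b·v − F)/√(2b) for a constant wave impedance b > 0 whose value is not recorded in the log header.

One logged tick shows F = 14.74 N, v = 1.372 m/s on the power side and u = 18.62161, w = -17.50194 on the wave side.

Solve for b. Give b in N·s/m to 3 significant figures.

u + w = 1.11967;  u + w = √(2b)·v, so √(2b) = 1.11967/1.372 = 0.81609.
b = (√(2b))²/2 = 0.66600/2 = 0.33300.
(Check via u − w = 2F/√(2b): u − w = 36.12355, 2F/√(2b) = 36.12364.)

b = 0.333 N·s/m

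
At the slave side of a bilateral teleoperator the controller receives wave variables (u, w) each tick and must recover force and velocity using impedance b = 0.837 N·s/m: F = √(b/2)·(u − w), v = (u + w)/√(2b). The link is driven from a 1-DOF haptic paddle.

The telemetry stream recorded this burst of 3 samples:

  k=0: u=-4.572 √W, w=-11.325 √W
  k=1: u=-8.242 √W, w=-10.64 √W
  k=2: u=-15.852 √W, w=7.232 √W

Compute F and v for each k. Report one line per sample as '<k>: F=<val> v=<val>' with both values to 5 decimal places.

0: F=4.36862 v=-12.28676
1: F=1.55130 v=-14.59386
2: F=-14.93340 v=-6.66238

k=0: u−w=6.75300, u+w=-15.89700; √(b/2)=0.64692, √(2b)=1.29383; F=0.64692×6.753=4.36862, v=-15.89700/1.29383=-12.28676
k=1: u−w=2.39800, u+w=-18.88200; √(b/2)=0.64692, √(2b)=1.29383; F=0.64692×2.398=1.55130, v=-18.88200/1.29383=-14.59386
k=2: u−w=-23.08400, u+w=-8.62000; √(b/2)=0.64692, √(2b)=1.29383; F=0.64692×(-23.084)=-14.93340, v=-8.62000/1.29383=-6.66238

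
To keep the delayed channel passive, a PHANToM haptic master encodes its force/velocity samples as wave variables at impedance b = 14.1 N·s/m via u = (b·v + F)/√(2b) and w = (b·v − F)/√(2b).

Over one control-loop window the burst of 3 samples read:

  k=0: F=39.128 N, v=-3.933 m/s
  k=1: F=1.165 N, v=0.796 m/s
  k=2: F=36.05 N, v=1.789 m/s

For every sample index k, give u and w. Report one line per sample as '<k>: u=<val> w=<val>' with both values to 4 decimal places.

0: u=-3.0746 w=-17.8111
1: u=2.3329 w=1.8941
2: u=11.5387 w=-2.0385

k=0: b·v=14.1×(-3.933)=-55.4553; √(2b)=5.3104; u=(-55.4553+39.128)/5.3104=-3.0746, w=(-55.4553−39.128)/5.3104=-17.8111
k=1: b·v=14.1×0.796=11.2236; √(2b)=5.3104; u=(11.2236+1.165)/5.3104=2.3329, w=(11.2236−1.165)/5.3104=1.8941
k=2: b·v=14.1×1.789=25.2249; √(2b)=5.3104; u=(25.2249+36.05)/5.3104=11.5387, w=(25.2249−36.05)/5.3104=-2.0385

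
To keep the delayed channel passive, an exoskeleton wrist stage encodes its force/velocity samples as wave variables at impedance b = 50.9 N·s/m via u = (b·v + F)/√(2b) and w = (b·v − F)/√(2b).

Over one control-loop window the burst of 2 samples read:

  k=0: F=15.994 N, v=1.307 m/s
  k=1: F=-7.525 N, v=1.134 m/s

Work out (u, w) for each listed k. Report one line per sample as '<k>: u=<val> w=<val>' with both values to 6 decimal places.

0: u=8.178750 w=5.008356
1: u=4.974985 w=6.466620

k=0: b·v=50.9×1.307=66.526300; √(2b)=10.089599; u=(66.526300+15.994)/10.089599=8.178750, w=(66.526300−15.994)/10.089599=5.008356
k=1: b·v=50.9×1.134=57.720600; √(2b)=10.089599; u=(57.720600+(-7.525))/10.089599=4.974985, w=(57.720600−(-7.525))/10.089599=6.466620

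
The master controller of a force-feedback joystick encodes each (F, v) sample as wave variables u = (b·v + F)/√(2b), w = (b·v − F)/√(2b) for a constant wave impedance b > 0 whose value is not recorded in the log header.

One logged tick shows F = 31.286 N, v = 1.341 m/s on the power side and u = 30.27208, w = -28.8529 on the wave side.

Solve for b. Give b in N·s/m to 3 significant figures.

b = 0.56 N·s/m

u + w = 1.4192;  u + w = √(2b)·v, so √(2b) = 1.4192/1.341 = 1.0583.
b = (√(2b))²/2 = 1.1200/2 = 0.5600.
(Check via u − w = 2F/√(2b): u − w = 59.1250, 2F/√(2b) = 59.1250.)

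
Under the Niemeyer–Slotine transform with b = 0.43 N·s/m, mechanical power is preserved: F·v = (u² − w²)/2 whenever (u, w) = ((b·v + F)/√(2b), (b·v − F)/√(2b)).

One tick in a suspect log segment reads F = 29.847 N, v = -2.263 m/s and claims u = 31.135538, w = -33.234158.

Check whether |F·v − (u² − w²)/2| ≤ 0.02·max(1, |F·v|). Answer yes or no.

F·v = 29.847×(-2.263) = -67.543761 W.
(u² − w²)/2 = (969.421727 − 1104.509258)/2 = -67.543766 W.
|Δ| = 0.000005;  2% of max(1, |F·v|) = 1.350875.

yes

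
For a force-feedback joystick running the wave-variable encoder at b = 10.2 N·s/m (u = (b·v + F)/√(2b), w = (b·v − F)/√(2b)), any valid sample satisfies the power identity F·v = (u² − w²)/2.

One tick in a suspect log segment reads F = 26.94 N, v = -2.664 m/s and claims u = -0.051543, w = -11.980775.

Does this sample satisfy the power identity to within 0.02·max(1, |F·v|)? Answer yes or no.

F·v = 26.94×(-2.664) = -71.768160 W.
(u² − w²)/2 = (0.002657 − 143.538970)/2 = -71.768156 W.
|Δ| = 0.000004;  2% of max(1, |F·v|) = 1.435363.

yes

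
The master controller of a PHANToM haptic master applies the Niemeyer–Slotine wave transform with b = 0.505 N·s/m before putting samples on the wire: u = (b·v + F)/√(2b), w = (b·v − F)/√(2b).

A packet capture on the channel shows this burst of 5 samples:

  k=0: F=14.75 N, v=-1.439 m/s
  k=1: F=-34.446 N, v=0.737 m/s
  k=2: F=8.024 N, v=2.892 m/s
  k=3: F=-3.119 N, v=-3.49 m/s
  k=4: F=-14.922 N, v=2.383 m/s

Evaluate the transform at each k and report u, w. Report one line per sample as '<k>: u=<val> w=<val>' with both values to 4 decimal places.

0: u=13.9537 w=-15.3999
1: u=-33.9047 w=34.6454
2: u=9.4374 w=-6.5310
3: u=-4.8572 w=1.3498
4: u=-13.6505 w=16.0454

k=0: b·v=0.505×(-1.439)=-0.7267; √(2b)=1.0050; u=(-0.7267+14.75)/1.0050=13.9537, w=(-0.7267−14.75)/1.0050=-15.3999
k=1: b·v=0.505×0.737=0.3722; √(2b)=1.0050; u=(0.3722+(-34.446))/1.0050=-33.9047, w=(0.3722−(-34.446))/1.0050=34.6454
k=2: b·v=0.505×2.892=1.4605; √(2b)=1.0050; u=(1.4605+8.024)/1.0050=9.4374, w=(1.4605−8.024)/1.0050=-6.5310
k=3: b·v=0.505×(-3.49)=-1.7625; √(2b)=1.0050; u=(-1.7625+(-3.119))/1.0050=-4.8572, w=(-1.7625−(-3.119))/1.0050=1.3498
k=4: b·v=0.505×2.383=1.2034; √(2b)=1.0050; u=(1.2034+(-14.922))/1.0050=-13.6505, w=(1.2034−(-14.922))/1.0050=16.0454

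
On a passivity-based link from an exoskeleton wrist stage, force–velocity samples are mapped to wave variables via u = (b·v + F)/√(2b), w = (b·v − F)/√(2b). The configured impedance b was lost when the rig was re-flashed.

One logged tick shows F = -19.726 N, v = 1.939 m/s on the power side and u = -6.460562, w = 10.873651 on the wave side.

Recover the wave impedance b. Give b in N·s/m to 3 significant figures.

u + w = 4.413089;  u + w = √(2b)·v, so √(2b) = 4.413089/1.939 = 2.275961.
b = (√(2b))²/2 = 5.180000/2 = 2.590000.
(Check via u − w = 2F/√(2b): u − w = -17.334213, 2F/√(2b) = -17.334214.)

b = 2.59 N·s/m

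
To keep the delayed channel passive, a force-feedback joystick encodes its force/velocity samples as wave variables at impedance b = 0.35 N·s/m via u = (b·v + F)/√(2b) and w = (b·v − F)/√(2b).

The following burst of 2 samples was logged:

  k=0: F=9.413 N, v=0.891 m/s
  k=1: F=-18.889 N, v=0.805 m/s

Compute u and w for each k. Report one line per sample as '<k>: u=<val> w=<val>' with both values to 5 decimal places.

k=0: b·v=0.35×0.891=0.31185; √(2b)=0.83666; u=(0.31185+9.413)/0.83666=11.62342, w=(0.31185−9.413)/0.83666=-10.87795
k=1: b·v=0.35×0.805=0.28175; √(2b)=0.83666; u=(0.28175+(-18.889))/0.83666=-22.23992, w=(0.28175−(-18.889))/0.83666=22.91343

0: u=11.62342 w=-10.87795
1: u=-22.23992 w=22.91343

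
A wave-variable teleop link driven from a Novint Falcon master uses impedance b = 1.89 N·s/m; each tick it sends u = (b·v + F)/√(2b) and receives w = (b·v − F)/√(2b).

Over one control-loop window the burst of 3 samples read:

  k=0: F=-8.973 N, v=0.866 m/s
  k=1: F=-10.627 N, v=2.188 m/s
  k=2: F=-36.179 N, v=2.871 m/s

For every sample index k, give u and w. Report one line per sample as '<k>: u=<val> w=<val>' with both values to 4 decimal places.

k=0: b·v=1.89×0.866=1.6367; √(2b)=1.9442; u=(1.6367+(-8.973))/1.9442=-3.7734, w=(1.6367−(-8.973))/1.9442=5.4571
k=1: b·v=1.89×2.188=4.1353; √(2b)=1.9442; u=(4.1353+(-10.627))/1.9442=-3.3390, w=(4.1353−(-10.627))/1.9442=7.5929
k=2: b·v=1.89×2.871=5.4262; √(2b)=1.9442; u=(5.4262+(-36.179))/1.9442=-15.8175, w=(5.4262−(-36.179))/1.9442=21.3994

0: u=-3.7734 w=5.4571
1: u=-3.3390 w=7.5929
2: u=-15.8175 w=21.3994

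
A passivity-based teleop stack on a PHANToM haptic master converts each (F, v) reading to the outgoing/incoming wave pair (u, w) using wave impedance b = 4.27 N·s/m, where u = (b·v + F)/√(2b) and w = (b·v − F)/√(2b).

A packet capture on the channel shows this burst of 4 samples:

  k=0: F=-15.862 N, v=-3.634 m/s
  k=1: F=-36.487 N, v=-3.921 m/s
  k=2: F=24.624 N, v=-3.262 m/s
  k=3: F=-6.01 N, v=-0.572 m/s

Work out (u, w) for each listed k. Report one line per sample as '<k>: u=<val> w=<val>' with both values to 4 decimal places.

k=0: b·v=4.27×(-3.634)=-15.5172; √(2b)=2.9223; u=(-15.5172+(-15.862))/2.9223=-10.7377, w=(-15.5172−(-15.862))/2.9223=0.1180
k=1: b·v=4.27×(-3.921)=-16.7427; √(2b)=2.9223; u=(-16.7427+(-36.487))/2.9223=-18.2148, w=(-16.7427−(-36.487))/2.9223=6.7564
k=2: b·v=4.27×(-3.262)=-13.9287; √(2b)=2.9223; u=(-13.9287+24.624)/2.9223=3.6598, w=(-13.9287−24.624)/2.9223=-13.1925
k=3: b·v=4.27×(-0.572)=-2.4424; √(2b)=2.9223; u=(-2.4424+(-6.01))/2.9223=-2.8924, w=(-2.4424−(-6.01))/2.9223=1.2208

0: u=-10.7377 w=0.1180
1: u=-18.2148 w=6.7564
2: u=3.6598 w=-13.1925
3: u=-2.8924 w=1.2208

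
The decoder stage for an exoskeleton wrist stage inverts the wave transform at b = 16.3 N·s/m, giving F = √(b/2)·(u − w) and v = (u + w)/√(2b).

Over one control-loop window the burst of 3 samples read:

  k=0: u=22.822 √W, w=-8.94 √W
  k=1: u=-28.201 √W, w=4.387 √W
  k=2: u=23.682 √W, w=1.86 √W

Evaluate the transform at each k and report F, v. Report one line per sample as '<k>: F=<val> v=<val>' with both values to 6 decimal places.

0: F=90.674808 v=2.431326
1: F=-93.032890 v=-4.170840
2: F=62.297893 v=4.473486

k=0: u−w=31.762000, u+w=13.882000; √(b/2)=2.854820, √(2b)=5.709641; F=2.854820×31.762=90.674808, v=13.882000/5.709641=2.431326
k=1: u−w=-32.588000, u+w=-23.814000; √(b/2)=2.854820, √(2b)=5.709641; F=2.854820×(-32.588)=-93.032890, v=-23.814000/5.709641=-4.170840
k=2: u−w=21.822000, u+w=25.542000; √(b/2)=2.854820, √(2b)=5.709641; F=2.854820×21.822=62.297893, v=25.542000/5.709641=4.473486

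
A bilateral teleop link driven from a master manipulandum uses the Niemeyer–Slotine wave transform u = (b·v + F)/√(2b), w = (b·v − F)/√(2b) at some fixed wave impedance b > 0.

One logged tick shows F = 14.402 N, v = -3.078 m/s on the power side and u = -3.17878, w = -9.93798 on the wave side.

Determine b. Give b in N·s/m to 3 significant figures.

u + w = -13.1168;  u + w = √(2b)·v, so √(2b) = -13.1168/(-3.078) = 4.2615.
b = (√(2b))²/2 = 18.1600/2 = 9.0800.
(Check via u − w = 2F/√(2b): u − w = 6.7592, 2F/√(2b) = 6.7592.)

b = 9.08 N·s/m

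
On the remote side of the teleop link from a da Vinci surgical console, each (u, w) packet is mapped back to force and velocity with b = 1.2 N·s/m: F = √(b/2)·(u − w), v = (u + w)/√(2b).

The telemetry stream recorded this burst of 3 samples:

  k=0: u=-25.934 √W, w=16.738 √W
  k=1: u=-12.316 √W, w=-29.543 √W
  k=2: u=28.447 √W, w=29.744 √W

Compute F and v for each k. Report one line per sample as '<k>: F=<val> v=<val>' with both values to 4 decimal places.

k=0: u−w=-42.6720, u+w=-9.1960; √(b/2)=0.7746, √(2b)=1.5492; F=0.7746×(-42.672)=-33.0536, v=-9.1960/1.5492=-5.9360
k=1: u−w=17.2270, u+w=-41.8590; √(b/2)=0.7746, √(2b)=1.5492; F=0.7746×17.227=13.3440, v=-41.8590/1.5492=-27.0199
k=2: u−w=-1.2970, u+w=58.1910; √(b/2)=0.7746, √(2b)=1.5492; F=0.7746×(-1.297)=-1.0047, v=58.1910/1.5492=37.5621

0: F=-33.0536 v=-5.9360
1: F=13.3440 v=-27.0199
2: F=-1.0047 v=37.5621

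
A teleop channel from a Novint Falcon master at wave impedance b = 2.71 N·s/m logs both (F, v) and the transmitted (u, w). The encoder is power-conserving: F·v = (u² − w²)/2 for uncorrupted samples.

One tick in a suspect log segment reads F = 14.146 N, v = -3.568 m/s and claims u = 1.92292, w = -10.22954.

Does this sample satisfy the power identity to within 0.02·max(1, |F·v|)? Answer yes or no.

F·v = 14.146×(-3.568) = -50.4729 W.
(u² − w²)/2 = (3.6976 − 104.6435)/2 = -50.4729 W.
|Δ| = 0.0000;  2% of max(1, |F·v|) = 1.0095.

yes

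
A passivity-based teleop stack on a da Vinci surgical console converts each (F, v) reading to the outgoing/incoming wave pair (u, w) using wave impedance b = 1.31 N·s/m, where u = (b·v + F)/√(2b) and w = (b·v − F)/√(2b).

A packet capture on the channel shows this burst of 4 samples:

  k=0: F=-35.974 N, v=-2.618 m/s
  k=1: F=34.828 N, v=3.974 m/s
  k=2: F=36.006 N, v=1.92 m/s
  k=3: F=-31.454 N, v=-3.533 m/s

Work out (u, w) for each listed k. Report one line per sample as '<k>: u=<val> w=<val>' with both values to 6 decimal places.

0: u=-24.343613 w=20.106010
1: u=24.733051 w=-18.300570
2: u=23.798477 w=-20.690685
3: u=-22.291676 w=16.573016

k=0: b·v=1.31×(-2.618)=-3.429580; √(2b)=1.618641; u=(-3.429580+(-35.974))/1.618641=-24.343613, w=(-3.429580−(-35.974))/1.618641=20.106010
k=1: b·v=1.31×3.974=5.205940; √(2b)=1.618641; u=(5.205940+34.828)/1.618641=24.733051, w=(5.205940−34.828)/1.618641=-18.300570
k=2: b·v=1.31×1.92=2.515200; √(2b)=1.618641; u=(2.515200+36.006)/1.618641=23.798477, w=(2.515200−36.006)/1.618641=-20.690685
k=3: b·v=1.31×(-3.533)=-4.628230; √(2b)=1.618641; u=(-4.628230+(-31.454))/1.618641=-22.291676, w=(-4.628230−(-31.454))/1.618641=16.573016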